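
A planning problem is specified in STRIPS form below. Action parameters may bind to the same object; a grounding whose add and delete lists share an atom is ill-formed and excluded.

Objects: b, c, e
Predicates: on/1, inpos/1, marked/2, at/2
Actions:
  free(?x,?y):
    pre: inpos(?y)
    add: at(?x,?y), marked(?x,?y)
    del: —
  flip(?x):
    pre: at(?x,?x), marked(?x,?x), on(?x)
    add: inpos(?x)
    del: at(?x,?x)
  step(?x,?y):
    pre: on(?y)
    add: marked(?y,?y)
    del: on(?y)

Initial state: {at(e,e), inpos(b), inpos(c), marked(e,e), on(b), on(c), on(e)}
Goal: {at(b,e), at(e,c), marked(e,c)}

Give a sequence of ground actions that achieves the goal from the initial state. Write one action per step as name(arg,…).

1. free(e,c)  →  {at(e,c), at(e,e), inpos(b), inpos(c), marked(e,c), marked(e,e), on(b), on(c), on(e)}
2. flip(e)  →  {at(e,c), inpos(b), inpos(c), inpos(e), marked(e,c), marked(e,e), on(b), on(c), on(e)}
3. free(b,e)  →  {at(b,e), at(e,c), inpos(b), inpos(c), inpos(e), marked(b,e), marked(e,c), marked(e,e), on(b), on(c), on(e)}

free(e,c); flip(e); free(b,e)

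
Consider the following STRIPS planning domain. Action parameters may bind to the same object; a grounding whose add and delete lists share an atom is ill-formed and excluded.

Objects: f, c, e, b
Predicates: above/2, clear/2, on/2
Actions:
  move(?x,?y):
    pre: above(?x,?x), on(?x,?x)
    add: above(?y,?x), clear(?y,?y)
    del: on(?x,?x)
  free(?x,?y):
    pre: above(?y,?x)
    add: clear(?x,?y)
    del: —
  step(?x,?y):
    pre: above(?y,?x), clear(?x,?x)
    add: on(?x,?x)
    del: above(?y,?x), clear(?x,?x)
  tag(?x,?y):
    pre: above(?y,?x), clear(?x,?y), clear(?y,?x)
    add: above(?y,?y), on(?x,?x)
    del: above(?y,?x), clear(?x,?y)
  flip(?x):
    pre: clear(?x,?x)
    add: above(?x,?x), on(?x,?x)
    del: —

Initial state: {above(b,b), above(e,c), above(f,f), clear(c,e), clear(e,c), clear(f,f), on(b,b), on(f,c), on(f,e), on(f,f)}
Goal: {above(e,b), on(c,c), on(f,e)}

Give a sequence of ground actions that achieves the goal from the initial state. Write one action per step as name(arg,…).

1. move(b,e)  →  {above(b,b), above(e,b), above(e,c), above(f,f), clear(c,e), clear(e,c), clear(e,e), clear(f,f), on(f,c), on(f,e), on(f,f)}
2. tag(c,e)  →  {above(b,b), above(e,b), above(e,e), above(f,f), clear(e,c), clear(e,e), clear(f,f), on(c,c), on(f,c), on(f,e), on(f,f)}

move(b,e); tag(c,e)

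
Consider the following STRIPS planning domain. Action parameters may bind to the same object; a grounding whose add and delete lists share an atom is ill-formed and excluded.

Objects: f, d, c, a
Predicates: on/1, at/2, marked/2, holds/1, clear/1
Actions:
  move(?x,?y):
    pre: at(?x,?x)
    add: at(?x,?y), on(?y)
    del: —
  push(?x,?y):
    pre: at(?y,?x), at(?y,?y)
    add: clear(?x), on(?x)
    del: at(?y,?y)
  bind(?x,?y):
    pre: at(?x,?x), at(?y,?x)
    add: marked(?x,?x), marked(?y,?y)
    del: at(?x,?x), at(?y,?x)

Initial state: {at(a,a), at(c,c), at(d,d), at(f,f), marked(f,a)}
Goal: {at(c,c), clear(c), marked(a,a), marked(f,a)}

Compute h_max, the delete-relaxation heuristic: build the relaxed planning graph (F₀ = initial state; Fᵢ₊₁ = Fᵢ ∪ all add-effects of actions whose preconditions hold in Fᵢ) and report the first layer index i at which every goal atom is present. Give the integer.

F0 = init (5 atoms)
F1 = F0 ∪ {at(a,c), at(a,d), at(a,f), at(c,a), at(c,d), at(c,f), at(d,a), at(d,c), at(d,f), at(f,a), at(f,c), at(f,d), clear(a), clear(c), clear(d), clear(f), marked(a,a), marked(c,c), marked(d,d), marked(f,f), on(a), on(c), on(d), on(f)}  (29 atoms)
goal ⊆ F1  ⇒  h_max = 1

1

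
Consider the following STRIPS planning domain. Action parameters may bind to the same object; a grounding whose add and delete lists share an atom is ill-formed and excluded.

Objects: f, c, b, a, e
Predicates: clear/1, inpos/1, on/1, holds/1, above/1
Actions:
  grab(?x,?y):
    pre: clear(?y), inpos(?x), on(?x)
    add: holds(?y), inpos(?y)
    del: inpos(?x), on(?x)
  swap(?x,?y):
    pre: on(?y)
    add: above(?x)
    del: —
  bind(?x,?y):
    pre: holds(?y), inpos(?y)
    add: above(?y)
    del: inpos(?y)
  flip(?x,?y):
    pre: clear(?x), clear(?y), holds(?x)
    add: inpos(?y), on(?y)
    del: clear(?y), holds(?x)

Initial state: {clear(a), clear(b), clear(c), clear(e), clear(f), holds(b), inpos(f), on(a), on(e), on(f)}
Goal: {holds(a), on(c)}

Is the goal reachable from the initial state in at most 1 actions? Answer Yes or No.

1. grab(f,a)  →  {clear(a), clear(b), clear(c), clear(e), clear(f), holds(a), holds(b), inpos(a), on(a), on(e)}
2. flip(b,c)  →  {clear(a), clear(b), clear(e), clear(f), holds(a), inpos(a), inpos(c), on(a), on(c), on(e)}
optimal plan length = 2; 2 > 1

No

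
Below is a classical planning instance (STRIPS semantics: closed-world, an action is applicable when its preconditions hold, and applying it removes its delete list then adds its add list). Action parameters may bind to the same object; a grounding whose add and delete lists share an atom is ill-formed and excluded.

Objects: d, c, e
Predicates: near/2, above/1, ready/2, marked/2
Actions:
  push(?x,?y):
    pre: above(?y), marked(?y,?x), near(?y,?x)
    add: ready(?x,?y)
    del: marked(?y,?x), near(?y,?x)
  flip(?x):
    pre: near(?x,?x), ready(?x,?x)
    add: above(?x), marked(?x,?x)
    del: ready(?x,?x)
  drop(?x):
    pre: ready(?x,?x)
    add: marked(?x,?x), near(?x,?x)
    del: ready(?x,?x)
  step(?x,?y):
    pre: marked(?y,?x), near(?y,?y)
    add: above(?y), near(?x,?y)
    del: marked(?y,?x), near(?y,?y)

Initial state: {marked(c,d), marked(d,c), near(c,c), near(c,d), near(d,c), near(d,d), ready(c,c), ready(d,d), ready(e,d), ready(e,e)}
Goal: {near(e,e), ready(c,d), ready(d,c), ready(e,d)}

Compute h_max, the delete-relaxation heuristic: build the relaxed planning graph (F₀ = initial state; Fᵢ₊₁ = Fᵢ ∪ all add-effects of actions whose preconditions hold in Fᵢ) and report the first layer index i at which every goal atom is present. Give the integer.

2

F0 = init (10 atoms)
F1 = F0 ∪ {above(c), above(d), marked(c,c), marked(d,d), marked(e,e), near(e,e)}  (16 atoms)
F2 = F1 ∪ {above(e), ready(c,d), ready(d,c)}  (19 atoms)
goal ⊆ F2  ⇒  h_max = 2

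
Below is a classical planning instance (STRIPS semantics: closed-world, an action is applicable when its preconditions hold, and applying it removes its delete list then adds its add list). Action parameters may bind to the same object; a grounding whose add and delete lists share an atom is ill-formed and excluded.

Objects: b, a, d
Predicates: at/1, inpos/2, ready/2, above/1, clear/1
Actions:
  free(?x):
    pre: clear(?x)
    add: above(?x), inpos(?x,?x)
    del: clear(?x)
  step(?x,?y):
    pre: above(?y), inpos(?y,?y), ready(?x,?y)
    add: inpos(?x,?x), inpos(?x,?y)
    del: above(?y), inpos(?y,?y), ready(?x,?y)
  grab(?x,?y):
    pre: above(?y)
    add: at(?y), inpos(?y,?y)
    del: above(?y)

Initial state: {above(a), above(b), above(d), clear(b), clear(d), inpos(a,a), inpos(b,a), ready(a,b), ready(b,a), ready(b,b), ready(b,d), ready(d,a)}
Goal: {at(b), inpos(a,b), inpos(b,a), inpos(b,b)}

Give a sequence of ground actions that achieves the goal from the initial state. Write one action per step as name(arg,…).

step(b,a); step(a,b); free(b); grab(b,b)

1. step(b,a)  →  {above(b), above(d), clear(b), clear(d), inpos(b,a), inpos(b,b), ready(a,b), ready(b,b), ready(b,d), ready(d,a)}
2. step(a,b)  →  {above(d), clear(b), clear(d), inpos(a,a), inpos(a,b), inpos(b,a), ready(b,b), ready(b,d), ready(d,a)}
3. free(b)  →  {above(b), above(d), clear(d), inpos(a,a), inpos(a,b), inpos(b,a), inpos(b,b), ready(b,b), ready(b,d), ready(d,a)}
4. grab(b,b)  →  {above(d), at(b), clear(d), inpos(a,a), inpos(a,b), inpos(b,a), inpos(b,b), ready(b,b), ready(b,d), ready(d,a)}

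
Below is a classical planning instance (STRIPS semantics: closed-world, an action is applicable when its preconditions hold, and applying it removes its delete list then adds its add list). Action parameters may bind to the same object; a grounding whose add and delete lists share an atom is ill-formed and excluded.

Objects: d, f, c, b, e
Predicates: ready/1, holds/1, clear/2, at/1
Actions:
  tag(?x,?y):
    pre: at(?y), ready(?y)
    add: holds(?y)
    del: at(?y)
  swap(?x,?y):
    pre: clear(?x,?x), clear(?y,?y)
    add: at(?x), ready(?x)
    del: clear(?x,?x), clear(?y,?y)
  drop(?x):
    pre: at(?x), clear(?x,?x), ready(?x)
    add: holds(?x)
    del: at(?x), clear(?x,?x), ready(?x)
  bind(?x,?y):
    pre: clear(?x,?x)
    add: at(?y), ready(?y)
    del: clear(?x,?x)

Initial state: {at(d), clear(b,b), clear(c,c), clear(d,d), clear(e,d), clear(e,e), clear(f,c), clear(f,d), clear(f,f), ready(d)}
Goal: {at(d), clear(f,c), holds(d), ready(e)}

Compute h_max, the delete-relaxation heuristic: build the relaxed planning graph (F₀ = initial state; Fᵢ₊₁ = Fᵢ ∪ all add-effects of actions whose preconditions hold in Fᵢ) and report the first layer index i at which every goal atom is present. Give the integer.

1

F0 = init (10 atoms)
F1 = F0 ∪ {at(b), at(c), at(e), at(f), holds(d), ready(b), ready(c), ready(e), ready(f)}  (19 atoms)
goal ⊆ F1  ⇒  h_max = 1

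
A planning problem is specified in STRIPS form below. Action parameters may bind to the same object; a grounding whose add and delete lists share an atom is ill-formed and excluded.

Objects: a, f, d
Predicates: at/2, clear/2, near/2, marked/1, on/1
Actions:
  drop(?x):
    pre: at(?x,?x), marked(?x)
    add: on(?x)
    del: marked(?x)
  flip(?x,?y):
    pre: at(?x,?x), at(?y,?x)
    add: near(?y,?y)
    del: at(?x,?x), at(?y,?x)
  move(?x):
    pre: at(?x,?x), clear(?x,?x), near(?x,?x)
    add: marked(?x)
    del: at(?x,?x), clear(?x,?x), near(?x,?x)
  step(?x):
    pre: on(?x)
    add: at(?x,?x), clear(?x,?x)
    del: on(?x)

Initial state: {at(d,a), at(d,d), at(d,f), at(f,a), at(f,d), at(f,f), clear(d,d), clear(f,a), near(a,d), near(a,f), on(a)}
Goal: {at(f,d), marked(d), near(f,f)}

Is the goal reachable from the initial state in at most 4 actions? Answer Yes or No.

1. flip(f,f)  →  {at(d,a), at(d,d), at(d,f), at(f,a), at(f,d), clear(d,d), clear(f,a), near(a,d), near(a,f), near(f,f), on(a)}
2. step(a)  →  {at(a,a), at(d,a), at(d,d), at(d,f), at(f,a), at(f,d), clear(a,a), clear(d,d), clear(f,a), near(a,d), near(a,f), near(f,f)}
3. flip(a,d)  →  {at(d,d), at(d,f), at(f,a), at(f,d), clear(a,a), clear(d,d), clear(f,a), near(a,d), near(a,f), near(d,d), near(f,f)}
4. move(d)  →  {at(d,f), at(f,a), at(f,d), clear(a,a), clear(f,a), marked(d), near(a,d), near(a,f), near(f,f)}
optimal plan length = 4; 4 ≤ 4

Yes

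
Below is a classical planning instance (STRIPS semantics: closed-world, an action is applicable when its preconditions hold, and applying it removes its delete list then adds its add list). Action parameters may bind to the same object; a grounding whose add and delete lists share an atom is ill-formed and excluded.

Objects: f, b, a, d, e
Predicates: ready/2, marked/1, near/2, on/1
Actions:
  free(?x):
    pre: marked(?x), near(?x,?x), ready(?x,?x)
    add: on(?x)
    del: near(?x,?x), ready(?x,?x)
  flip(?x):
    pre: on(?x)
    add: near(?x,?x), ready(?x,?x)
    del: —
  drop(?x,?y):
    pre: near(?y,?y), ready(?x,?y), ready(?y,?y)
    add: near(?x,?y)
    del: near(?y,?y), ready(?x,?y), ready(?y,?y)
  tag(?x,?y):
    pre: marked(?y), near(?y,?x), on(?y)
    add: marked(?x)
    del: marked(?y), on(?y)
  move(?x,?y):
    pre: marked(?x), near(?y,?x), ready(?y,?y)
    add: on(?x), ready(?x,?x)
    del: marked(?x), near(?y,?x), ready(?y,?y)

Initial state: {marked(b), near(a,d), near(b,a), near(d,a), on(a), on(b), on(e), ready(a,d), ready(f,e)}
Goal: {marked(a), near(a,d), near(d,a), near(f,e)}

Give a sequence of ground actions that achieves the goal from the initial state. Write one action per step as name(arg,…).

1. flip(e)  →  {marked(b), near(a,d), near(b,a), near(d,a), near(e,e), on(a), on(b), on(e), ready(a,d), ready(e,e), ready(f,e)}
2. drop(f,e)  →  {marked(b), near(a,d), near(b,a), near(d,a), near(f,e), on(a), on(b), on(e), ready(a,d)}
3. tag(a,b)  →  {marked(a), near(a,d), near(b,a), near(d,a), near(f,e), on(a), on(e), ready(a,d)}

flip(e); drop(f,e); tag(a,b)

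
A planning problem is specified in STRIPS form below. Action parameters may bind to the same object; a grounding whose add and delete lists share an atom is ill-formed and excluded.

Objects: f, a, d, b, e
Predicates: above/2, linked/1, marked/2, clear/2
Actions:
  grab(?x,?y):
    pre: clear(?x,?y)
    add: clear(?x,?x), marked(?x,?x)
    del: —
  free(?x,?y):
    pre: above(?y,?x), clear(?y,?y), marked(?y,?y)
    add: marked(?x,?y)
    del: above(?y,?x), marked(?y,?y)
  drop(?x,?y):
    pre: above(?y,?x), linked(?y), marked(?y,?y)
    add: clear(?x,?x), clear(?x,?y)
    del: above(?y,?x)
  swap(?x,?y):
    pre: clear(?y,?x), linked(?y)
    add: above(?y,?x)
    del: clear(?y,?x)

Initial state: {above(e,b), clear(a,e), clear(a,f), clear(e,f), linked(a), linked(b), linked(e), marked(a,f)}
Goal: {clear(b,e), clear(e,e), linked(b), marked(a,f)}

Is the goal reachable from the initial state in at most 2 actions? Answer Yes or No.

1. grab(e,f)  →  {above(e,b), clear(a,e), clear(a,f), clear(e,e), clear(e,f), linked(a), linked(b), linked(e), marked(a,f), marked(e,e)}
2. drop(b,e)  →  {clear(a,e), clear(a,f), clear(b,b), clear(b,e), clear(e,e), clear(e,f), linked(a), linked(b), linked(e), marked(a,f), marked(e,e)}
optimal plan length = 2; 2 ≤ 2

Yes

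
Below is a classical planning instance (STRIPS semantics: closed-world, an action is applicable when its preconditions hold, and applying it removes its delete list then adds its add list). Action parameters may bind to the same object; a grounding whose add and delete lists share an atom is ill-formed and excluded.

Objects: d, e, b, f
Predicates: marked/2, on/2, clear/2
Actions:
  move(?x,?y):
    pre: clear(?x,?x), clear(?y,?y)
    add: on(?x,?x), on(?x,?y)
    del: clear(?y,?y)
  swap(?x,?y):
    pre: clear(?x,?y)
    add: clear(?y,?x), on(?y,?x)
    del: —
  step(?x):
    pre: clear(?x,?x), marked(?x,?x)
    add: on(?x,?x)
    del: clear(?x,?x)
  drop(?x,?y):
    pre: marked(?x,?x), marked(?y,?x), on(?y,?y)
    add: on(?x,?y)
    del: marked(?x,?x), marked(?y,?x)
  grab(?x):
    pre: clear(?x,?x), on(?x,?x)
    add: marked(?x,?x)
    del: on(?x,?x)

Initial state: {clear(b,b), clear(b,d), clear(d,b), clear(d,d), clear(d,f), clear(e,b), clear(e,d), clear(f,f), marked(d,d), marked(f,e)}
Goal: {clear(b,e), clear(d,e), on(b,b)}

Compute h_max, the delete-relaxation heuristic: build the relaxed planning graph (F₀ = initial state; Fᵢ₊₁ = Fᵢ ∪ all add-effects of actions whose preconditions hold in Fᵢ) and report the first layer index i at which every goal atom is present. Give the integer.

1

F0 = init (10 atoms)
F1 = F0 ∪ {clear(b,e), clear(d,e), clear(f,d), on(b,b), on(b,d), on(b,e), on(b,f), on(d,b), on(d,d), on(d,e), on(d,f), on(f,b), on(f,d), on(f,f)}  (24 atoms)
goal ⊆ F1  ⇒  h_max = 1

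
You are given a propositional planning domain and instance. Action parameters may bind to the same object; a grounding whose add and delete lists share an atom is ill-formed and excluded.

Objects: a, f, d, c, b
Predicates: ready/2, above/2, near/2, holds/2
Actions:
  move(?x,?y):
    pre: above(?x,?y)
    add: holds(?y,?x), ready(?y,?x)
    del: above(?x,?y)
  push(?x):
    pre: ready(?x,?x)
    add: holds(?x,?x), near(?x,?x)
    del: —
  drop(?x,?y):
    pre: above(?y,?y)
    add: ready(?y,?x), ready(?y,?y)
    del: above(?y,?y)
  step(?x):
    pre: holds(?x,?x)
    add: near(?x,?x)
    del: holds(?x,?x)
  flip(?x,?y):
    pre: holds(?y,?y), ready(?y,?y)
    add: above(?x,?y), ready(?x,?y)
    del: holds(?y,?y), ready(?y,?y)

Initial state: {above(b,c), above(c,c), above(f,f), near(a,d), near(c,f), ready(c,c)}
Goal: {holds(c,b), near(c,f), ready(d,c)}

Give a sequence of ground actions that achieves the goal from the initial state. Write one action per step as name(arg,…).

1. move(c,c)  →  {above(b,c), above(f,f), holds(c,c), near(a,d), near(c,f), ready(c,c)}
2. move(b,c)  →  {above(f,f), holds(c,b), holds(c,c), near(a,d), near(c,f), ready(c,b), ready(c,c)}
3. flip(d,c)  →  {above(d,c), above(f,f), holds(c,b), near(a,d), near(c,f), ready(c,b), ready(d,c)}

move(c,c); move(b,c); flip(d,c)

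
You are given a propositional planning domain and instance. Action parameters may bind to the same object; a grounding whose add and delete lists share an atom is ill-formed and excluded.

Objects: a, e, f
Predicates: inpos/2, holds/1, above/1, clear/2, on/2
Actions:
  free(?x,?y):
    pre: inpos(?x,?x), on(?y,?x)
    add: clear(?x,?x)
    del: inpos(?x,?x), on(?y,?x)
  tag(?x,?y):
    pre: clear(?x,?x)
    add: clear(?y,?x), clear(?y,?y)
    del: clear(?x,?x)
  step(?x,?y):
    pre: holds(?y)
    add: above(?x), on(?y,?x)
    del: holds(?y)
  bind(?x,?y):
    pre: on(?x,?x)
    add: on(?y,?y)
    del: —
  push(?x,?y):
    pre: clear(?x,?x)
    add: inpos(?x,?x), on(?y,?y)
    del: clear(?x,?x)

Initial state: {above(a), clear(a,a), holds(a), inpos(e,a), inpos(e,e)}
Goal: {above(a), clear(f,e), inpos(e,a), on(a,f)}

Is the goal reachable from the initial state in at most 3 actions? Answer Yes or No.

Yes

1. tag(a,e)  →  {above(a), clear(e,a), clear(e,e), holds(a), inpos(e,a), inpos(e,e)}
2. tag(e,f)  →  {above(a), clear(e,a), clear(f,e), clear(f,f), holds(a), inpos(e,a), inpos(e,e)}
3. step(f,a)  →  {above(a), above(f), clear(e,a), clear(f,e), clear(f,f), inpos(e,a), inpos(e,e), on(a,f)}
optimal plan length = 3; 3 ≤ 3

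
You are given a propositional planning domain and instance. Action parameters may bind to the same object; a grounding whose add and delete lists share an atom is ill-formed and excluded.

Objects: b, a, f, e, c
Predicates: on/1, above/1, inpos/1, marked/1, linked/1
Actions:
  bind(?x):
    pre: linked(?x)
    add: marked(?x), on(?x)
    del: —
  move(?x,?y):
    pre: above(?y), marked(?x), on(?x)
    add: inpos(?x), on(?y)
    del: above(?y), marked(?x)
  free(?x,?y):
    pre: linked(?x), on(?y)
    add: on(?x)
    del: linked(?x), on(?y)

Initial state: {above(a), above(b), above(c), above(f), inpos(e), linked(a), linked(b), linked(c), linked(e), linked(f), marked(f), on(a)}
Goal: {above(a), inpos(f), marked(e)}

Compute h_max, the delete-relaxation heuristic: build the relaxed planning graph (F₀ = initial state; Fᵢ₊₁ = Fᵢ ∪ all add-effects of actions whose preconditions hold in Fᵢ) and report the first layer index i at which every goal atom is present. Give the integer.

2

F0 = init (12 atoms)
F1 = F0 ∪ {marked(a), marked(b), marked(c), marked(e), on(b), on(c), on(e), on(f)}  (20 atoms)
F2 = F1 ∪ {inpos(a), inpos(b), inpos(c), inpos(f)}  (24 atoms)
goal ⊆ F2  ⇒  h_max = 2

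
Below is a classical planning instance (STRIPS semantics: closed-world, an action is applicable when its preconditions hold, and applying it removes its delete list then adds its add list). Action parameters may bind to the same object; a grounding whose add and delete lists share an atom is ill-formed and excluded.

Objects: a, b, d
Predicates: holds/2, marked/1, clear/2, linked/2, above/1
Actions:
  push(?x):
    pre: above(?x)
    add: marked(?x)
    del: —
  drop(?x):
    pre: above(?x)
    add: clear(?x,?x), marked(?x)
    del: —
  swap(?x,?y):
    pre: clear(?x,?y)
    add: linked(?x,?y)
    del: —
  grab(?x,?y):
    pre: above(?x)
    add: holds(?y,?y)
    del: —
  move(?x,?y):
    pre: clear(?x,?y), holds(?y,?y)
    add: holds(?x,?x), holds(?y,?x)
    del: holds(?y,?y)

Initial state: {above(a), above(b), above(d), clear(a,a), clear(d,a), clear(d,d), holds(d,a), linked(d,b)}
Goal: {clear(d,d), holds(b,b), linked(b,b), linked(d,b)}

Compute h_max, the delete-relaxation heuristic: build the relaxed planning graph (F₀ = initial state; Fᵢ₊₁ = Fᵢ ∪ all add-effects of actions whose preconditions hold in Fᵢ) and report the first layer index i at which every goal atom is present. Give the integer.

F0 = init (8 atoms)
F1 = F0 ∪ {clear(b,b), holds(a,a), holds(b,b), holds(d,d), linked(a,a), linked(d,a), linked(d,d), marked(a), marked(b), marked(d)}  (18 atoms)
F2 = F1 ∪ {holds(a,d), linked(b,b)}  (20 atoms)
goal ⊆ F2  ⇒  h_max = 2

2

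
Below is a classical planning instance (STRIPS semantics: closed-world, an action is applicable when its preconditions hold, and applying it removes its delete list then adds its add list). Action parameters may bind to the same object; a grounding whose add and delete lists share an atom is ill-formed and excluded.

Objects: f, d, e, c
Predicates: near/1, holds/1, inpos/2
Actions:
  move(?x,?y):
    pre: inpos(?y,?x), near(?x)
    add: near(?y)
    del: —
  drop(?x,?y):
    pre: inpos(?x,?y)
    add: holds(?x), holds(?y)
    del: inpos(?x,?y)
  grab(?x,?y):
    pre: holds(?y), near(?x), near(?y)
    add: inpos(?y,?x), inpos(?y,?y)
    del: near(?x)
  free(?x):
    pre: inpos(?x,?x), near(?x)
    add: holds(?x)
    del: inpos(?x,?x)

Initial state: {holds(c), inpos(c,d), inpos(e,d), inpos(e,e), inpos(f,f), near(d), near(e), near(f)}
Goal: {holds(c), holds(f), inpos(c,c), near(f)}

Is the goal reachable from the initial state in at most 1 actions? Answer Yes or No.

No

1. move(d,c)  →  {holds(c), inpos(c,d), inpos(e,d), inpos(e,e), inpos(f,f), near(c), near(d), near(e), near(f)}
2. drop(f,f)  →  {holds(c), holds(f), inpos(c,d), inpos(e,d), inpos(e,e), near(c), near(d), near(e), near(f)}
3. grab(d,c)  →  {holds(c), holds(f), inpos(c,c), inpos(c,d), inpos(e,d), inpos(e,e), near(c), near(e), near(f)}
optimal plan length = 3; 3 > 1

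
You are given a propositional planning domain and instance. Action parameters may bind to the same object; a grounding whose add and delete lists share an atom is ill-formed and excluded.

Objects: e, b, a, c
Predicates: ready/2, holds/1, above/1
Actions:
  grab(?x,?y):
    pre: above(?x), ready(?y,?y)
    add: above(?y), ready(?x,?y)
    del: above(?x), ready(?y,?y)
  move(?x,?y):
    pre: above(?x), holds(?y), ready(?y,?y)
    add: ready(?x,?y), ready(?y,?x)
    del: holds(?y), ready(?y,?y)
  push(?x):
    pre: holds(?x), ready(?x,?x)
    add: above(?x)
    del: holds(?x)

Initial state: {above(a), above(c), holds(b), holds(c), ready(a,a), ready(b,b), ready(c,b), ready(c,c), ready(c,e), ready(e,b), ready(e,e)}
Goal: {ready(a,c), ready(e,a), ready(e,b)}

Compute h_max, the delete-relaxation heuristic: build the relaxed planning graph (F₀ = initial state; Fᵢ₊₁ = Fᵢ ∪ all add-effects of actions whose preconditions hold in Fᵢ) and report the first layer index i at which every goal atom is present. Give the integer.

F0 = init (11 atoms)
F1 = F0 ∪ {above(b), above(e), ready(a,b), ready(a,c), ready(a,e), ready(b,a), ready(b,c), ready(c,a)}  (19 atoms)
F2 = F1 ∪ {ready(b,e), ready(e,a), ready(e,c)}  (22 atoms)
goal ⊆ F2  ⇒  h_max = 2

2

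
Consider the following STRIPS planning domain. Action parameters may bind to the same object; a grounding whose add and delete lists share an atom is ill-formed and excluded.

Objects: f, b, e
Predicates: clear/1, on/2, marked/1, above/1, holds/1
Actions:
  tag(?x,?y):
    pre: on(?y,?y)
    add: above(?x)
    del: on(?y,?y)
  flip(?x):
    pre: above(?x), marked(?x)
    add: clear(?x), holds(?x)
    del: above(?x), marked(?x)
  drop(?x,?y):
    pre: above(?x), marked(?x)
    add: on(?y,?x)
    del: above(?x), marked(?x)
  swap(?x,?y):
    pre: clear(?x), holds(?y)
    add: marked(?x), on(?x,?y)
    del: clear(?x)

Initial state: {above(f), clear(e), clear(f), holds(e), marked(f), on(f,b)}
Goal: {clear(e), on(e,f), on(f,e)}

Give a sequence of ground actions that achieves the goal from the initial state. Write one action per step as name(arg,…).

1. drop(f,e)  →  {clear(e), clear(f), holds(e), on(e,f), on(f,b)}
2. swap(f,e)  →  {clear(e), holds(e), marked(f), on(e,f), on(f,b), on(f,e)}

drop(f,e); swap(f,e)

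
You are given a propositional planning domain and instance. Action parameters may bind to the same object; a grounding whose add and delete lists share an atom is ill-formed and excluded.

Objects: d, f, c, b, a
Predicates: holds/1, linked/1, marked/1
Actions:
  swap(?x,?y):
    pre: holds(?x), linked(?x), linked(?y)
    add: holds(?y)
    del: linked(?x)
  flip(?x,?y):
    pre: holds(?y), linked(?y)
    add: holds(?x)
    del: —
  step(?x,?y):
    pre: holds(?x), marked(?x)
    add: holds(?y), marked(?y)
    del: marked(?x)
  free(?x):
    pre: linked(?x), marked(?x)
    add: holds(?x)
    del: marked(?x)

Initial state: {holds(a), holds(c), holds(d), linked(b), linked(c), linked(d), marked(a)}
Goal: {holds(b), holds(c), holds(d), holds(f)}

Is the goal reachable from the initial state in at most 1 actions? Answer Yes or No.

No

1. swap(d,b)  →  {holds(a), holds(b), holds(c), holds(d), linked(b), linked(c), marked(a)}
2. flip(f,c)  →  {holds(a), holds(b), holds(c), holds(d), holds(f), linked(b), linked(c), marked(a)}
optimal plan length = 2; 2 > 1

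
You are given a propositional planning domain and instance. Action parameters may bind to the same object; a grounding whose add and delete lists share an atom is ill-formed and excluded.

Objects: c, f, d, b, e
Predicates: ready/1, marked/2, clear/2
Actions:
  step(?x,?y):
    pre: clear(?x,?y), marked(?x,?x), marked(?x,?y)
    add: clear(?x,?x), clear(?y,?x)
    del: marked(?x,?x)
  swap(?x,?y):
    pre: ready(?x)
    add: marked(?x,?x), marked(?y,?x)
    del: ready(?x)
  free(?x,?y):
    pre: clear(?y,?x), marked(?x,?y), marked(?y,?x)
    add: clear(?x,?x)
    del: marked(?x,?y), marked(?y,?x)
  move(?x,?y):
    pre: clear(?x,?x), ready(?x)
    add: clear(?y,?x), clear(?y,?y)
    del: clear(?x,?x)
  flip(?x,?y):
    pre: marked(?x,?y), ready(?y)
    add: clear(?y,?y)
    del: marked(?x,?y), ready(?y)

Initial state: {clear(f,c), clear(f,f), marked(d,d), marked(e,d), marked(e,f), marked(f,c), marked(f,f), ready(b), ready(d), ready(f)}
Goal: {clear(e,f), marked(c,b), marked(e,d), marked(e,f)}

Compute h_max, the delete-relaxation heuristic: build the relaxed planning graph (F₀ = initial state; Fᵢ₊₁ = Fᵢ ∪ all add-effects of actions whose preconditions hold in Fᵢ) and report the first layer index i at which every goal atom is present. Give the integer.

F0 = init (10 atoms)
F1 = F0 ∪ {clear(b,b), clear(b,f), clear(c,c), clear(c,f), clear(d,d), clear(d,f), clear(e,e), clear(e,f), marked(b,b), marked(b,d), marked(b,f), marked(c,b), marked(c,d), marked(c,f), marked(d,b), marked(d,f), marked(e,b), marked(f,b), marked(f,d)}  (29 atoms)
goal ⊆ F1  ⇒  h_max = 1

1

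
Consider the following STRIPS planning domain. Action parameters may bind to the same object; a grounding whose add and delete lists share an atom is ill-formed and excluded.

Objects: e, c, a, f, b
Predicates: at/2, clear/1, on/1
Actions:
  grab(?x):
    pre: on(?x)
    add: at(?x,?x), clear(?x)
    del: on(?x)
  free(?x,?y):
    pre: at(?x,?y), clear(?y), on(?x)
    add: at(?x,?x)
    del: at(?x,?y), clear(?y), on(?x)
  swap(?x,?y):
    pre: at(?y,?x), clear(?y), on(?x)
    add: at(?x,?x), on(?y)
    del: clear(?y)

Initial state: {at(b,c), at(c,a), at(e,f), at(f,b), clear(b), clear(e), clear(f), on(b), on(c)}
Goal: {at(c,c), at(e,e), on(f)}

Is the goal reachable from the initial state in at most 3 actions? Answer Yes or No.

1. grab(c)  →  {at(b,c), at(c,a), at(c,c), at(e,f), at(f,b), clear(b), clear(c), clear(e), clear(f), on(b)}
2. swap(b,f)  →  {at(b,b), at(b,c), at(c,a), at(c,c), at(e,f), at(f,b), clear(b), clear(c), clear(e), on(b), on(f)}
3. swap(f,e)  →  {at(b,b), at(b,c), at(c,a), at(c,c), at(e,f), at(f,b), at(f,f), clear(b), clear(c), on(b), on(e), on(f)}
4. grab(e)  →  {at(b,b), at(b,c), at(c,a), at(c,c), at(e,e), at(e,f), at(f,b), at(f,f), clear(b), clear(c), clear(e), on(b), on(f)}
optimal plan length = 4; 4 > 3

No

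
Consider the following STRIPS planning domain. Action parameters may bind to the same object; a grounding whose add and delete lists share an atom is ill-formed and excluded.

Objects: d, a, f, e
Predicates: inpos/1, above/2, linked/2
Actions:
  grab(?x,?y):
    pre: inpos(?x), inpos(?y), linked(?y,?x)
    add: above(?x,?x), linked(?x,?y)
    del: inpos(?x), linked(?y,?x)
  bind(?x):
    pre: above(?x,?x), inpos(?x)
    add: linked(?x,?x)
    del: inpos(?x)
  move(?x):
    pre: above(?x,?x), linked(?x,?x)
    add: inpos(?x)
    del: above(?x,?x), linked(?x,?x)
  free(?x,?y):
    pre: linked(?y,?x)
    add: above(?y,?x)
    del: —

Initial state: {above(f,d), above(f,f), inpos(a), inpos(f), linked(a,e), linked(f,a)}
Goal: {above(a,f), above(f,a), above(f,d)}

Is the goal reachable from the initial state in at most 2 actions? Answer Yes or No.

1. free(a,f)  →  {above(f,a), above(f,d), above(f,f), inpos(a), inpos(f), linked(a,e), linked(f,a)}
2. grab(a,f)  →  {above(a,a), above(f,a), above(f,d), above(f,f), inpos(f), linked(a,e), linked(a,f)}
3. free(f,a)  →  {above(a,a), above(a,f), above(f,a), above(f,d), above(f,f), inpos(f), linked(a,e), linked(a,f)}
optimal plan length = 3; 3 > 2

No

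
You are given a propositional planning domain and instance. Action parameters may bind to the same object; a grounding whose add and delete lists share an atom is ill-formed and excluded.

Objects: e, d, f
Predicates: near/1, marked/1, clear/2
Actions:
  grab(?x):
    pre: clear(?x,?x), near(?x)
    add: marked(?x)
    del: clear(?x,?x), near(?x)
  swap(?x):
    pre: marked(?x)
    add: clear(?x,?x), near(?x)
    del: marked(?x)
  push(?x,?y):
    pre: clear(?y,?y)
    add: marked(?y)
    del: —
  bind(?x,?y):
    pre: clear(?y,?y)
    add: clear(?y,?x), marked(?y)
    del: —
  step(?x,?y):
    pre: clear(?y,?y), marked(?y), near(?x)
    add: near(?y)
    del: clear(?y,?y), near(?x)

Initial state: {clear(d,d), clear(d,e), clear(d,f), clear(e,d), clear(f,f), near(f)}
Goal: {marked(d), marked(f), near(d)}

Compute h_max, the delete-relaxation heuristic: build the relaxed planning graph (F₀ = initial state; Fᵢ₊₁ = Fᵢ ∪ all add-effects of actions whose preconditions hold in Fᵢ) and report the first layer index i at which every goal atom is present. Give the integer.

2

F0 = init (6 atoms)
F1 = F0 ∪ {clear(f,d), clear(f,e), marked(d), marked(f)}  (10 atoms)
F2 = F1 ∪ {near(d)}  (11 atoms)
goal ⊆ F2  ⇒  h_max = 2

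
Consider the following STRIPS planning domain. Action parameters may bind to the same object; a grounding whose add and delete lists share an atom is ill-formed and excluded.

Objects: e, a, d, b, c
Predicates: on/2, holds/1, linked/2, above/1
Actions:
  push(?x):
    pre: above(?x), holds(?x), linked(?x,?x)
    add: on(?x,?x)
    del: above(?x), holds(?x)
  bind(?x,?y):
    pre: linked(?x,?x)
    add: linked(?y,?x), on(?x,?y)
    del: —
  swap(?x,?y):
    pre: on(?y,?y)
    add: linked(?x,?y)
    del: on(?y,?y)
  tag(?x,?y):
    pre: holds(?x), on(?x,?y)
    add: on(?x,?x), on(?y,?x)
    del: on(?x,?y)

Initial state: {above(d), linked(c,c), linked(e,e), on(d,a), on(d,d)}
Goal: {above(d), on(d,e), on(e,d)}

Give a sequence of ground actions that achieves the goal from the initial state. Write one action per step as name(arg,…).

bind(e,d); swap(d,d); bind(d,e)

1. bind(e,d)  →  {above(d), linked(c,c), linked(d,e), linked(e,e), on(d,a), on(d,d), on(e,d)}
2. swap(d,d)  →  {above(d), linked(c,c), linked(d,d), linked(d,e), linked(e,e), on(d,a), on(e,d)}
3. bind(d,e)  →  {above(d), linked(c,c), linked(d,d), linked(d,e), linked(e,d), linked(e,e), on(d,a), on(d,e), on(e,d)}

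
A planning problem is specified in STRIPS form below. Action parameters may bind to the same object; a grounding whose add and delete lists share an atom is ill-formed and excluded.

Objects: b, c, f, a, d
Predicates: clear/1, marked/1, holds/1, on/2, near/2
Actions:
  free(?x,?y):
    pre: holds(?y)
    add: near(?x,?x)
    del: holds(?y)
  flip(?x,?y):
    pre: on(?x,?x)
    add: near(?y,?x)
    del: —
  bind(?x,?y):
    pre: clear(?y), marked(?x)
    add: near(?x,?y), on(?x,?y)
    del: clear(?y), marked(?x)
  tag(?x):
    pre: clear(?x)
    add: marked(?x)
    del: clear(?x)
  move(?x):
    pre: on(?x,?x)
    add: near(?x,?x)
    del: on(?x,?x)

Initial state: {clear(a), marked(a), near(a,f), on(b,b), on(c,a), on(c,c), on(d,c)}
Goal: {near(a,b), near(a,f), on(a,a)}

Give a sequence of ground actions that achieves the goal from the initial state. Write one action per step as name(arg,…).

1. flip(b,a)  →  {clear(a), marked(a), near(a,b), near(a,f), on(b,b), on(c,a), on(c,c), on(d,c)}
2. bind(a,a)  →  {near(a,a), near(a,b), near(a,f), on(a,a), on(b,b), on(c,a), on(c,c), on(d,c)}

flip(b,a); bind(a,a)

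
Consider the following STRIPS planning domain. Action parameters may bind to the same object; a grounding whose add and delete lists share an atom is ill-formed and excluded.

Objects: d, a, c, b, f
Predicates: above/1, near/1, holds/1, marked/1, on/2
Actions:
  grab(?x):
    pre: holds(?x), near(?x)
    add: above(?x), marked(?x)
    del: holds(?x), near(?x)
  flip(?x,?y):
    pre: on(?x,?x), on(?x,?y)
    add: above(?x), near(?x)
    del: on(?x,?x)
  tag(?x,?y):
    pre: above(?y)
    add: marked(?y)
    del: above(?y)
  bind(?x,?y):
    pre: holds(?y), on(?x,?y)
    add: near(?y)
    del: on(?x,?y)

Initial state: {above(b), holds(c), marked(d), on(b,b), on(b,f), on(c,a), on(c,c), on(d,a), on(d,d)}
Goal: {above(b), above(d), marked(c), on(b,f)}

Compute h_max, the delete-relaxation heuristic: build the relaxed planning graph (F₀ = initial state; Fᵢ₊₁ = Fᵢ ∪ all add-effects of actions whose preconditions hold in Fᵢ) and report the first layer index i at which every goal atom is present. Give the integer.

F0 = init (9 atoms)
F1 = F0 ∪ {above(c), above(d), marked(b), near(b), near(c), near(d)}  (15 atoms)
F2 = F1 ∪ {marked(c)}  (16 atoms)
goal ⊆ F2  ⇒  h_max = 2

2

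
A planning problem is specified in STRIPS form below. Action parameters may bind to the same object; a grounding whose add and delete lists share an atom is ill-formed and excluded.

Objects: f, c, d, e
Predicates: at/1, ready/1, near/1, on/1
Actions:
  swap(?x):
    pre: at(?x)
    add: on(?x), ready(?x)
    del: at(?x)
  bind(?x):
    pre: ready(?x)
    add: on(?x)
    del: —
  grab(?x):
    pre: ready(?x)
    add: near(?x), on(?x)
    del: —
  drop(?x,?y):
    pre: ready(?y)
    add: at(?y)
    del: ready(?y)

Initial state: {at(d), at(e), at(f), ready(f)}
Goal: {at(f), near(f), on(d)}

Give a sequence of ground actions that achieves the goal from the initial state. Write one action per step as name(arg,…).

swap(d); grab(f)

1. swap(d)  →  {at(e), at(f), on(d), ready(d), ready(f)}
2. grab(f)  →  {at(e), at(f), near(f), on(d), on(f), ready(d), ready(f)}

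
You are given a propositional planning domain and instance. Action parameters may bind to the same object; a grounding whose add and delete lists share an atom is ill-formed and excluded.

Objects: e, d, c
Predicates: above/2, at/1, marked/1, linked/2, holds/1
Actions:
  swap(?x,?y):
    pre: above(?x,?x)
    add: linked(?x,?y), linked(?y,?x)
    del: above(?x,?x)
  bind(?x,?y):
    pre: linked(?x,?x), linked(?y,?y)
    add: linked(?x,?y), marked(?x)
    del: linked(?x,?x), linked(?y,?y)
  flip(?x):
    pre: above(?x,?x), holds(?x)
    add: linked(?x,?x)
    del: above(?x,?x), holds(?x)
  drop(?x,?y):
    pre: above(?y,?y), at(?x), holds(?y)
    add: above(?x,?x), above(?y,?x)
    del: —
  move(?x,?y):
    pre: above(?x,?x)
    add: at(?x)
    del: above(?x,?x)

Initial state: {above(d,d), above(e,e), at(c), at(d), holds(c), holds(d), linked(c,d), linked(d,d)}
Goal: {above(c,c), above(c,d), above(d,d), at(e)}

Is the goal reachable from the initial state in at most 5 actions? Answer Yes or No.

1. drop(c,d)  →  {above(c,c), above(d,c), above(d,d), above(e,e), at(c), at(d), holds(c), holds(d), linked(c,d), linked(d,d)}
2. drop(d,c)  →  {above(c,c), above(c,d), above(d,c), above(d,d), above(e,e), at(c), at(d), holds(c), holds(d), linked(c,d), linked(d,d)}
3. move(e,e)  →  {above(c,c), above(c,d), above(d,c), above(d,d), at(c), at(d), at(e), holds(c), holds(d), linked(c,d), linked(d,d)}
optimal plan length = 3; 3 ≤ 5

Yes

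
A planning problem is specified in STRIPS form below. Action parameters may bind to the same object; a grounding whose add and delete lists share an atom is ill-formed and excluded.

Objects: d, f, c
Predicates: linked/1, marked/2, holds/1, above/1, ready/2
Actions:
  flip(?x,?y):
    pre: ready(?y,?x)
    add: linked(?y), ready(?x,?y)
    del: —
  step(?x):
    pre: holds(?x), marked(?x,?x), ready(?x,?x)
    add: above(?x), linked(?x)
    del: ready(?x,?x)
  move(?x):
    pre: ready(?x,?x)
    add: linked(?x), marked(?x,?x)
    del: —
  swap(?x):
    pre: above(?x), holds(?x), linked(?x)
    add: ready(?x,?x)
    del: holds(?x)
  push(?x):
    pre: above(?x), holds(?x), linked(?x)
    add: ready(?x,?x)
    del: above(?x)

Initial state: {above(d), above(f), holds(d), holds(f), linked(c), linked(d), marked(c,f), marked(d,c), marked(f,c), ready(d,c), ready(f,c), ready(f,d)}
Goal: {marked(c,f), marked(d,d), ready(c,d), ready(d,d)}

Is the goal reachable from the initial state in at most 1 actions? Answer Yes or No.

No

1. flip(c,d)  →  {above(d), above(f), holds(d), holds(f), linked(c), linked(d), marked(c,f), marked(d,c), marked(f,c), ready(c,d), ready(d,c), ready(f,c), ready(f,d)}
2. swap(d)  →  {above(d), above(f), holds(f), linked(c), linked(d), marked(c,f), marked(d,c), marked(f,c), ready(c,d), ready(d,c), ready(d,d), ready(f,c), ready(f,d)}
3. move(d)  →  {above(d), above(f), holds(f), linked(c), linked(d), marked(c,f), marked(d,c), marked(d,d), marked(f,c), ready(c,d), ready(d,c), ready(d,d), ready(f,c), ready(f,d)}
optimal plan length = 3; 3 > 1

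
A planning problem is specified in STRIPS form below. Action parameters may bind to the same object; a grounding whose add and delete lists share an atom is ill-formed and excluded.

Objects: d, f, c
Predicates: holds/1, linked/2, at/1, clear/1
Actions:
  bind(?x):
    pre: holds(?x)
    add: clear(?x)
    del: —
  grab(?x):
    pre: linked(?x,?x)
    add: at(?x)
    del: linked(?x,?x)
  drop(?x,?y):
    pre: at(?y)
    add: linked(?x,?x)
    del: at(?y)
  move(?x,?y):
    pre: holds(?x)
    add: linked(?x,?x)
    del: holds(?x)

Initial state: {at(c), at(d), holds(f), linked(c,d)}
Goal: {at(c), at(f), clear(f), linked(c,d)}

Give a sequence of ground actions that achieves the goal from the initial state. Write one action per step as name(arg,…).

1. bind(f)  →  {at(c), at(d), clear(f), holds(f), linked(c,d)}
2. drop(f,d)  →  {at(c), clear(f), holds(f), linked(c,d), linked(f,f)}
3. grab(f)  →  {at(c), at(f), clear(f), holds(f), linked(c,d)}

bind(f); drop(f,d); grab(f)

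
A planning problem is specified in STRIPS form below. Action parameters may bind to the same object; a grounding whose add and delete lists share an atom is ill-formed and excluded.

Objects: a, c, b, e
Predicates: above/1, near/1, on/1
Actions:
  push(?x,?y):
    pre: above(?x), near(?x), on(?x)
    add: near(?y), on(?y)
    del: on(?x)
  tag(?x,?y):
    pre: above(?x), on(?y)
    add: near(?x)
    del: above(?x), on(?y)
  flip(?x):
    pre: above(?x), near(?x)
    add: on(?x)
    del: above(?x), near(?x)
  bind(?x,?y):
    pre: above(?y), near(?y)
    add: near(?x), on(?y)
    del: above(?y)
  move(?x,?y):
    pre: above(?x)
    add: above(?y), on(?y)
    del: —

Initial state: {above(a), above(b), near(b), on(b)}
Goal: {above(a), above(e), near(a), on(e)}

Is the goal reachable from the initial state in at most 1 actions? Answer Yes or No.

1. push(b,a)  →  {above(a), above(b), near(a), near(b), on(a)}
2. move(a,e)  →  {above(a), above(b), above(e), near(a), near(b), on(a), on(e)}
optimal plan length = 2; 2 > 1

No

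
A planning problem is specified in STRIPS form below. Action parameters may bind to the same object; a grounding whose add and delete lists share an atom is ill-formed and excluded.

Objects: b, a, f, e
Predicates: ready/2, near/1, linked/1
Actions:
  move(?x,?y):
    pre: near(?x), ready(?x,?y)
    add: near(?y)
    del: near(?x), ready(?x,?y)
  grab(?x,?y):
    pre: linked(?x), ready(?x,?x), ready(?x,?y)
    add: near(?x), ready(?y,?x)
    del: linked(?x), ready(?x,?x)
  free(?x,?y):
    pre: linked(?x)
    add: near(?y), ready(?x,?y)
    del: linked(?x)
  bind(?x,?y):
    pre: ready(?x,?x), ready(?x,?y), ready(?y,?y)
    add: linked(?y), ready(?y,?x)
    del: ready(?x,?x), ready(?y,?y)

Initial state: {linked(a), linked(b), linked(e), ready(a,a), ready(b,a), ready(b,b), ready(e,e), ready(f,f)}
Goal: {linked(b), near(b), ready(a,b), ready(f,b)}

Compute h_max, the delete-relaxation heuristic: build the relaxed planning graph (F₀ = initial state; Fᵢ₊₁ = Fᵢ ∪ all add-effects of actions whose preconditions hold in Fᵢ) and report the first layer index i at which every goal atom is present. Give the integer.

2

F0 = init (8 atoms)
F1 = F0 ∪ {near(a), near(b), near(e), near(f), ready(a,b), ready(a,e), ready(a,f), ready(b,e), ready(b,f), ready(e,a), ready(e,b), ready(e,f)}  (20 atoms)
F2 = F1 ∪ {linked(f), ready(f,a), ready(f,b), ready(f,e)}  (24 atoms)
goal ⊆ F2  ⇒  h_max = 2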